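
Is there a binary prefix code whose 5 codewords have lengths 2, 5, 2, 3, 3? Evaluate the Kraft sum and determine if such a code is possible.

0.78125; yes

With common denominator 2^5 = 32: Σ 2^(−ℓᵢ) = 8/32 + 1/32 + 8/32 + 4/32 + 4/32 = 25/32 = 0.78125.
Kraft's inequality requires Σ ≤ 1; here Σ = 0.78125 ≤ 1, so such a prefix code exists.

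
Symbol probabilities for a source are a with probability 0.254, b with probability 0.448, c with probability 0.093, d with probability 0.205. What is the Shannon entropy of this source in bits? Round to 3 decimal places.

1.809 bits

H = −Σ pᵢ log₂ pᵢ.
−0.254·log₂(0.254) = 0.5022
−0.448·log₂(0.448) = 0.5190
−0.093·log₂(0.093) = 0.3187
−0.205·log₂(0.205) = 0.4687
Sum ≈ 1.8085 → 1.809 bits.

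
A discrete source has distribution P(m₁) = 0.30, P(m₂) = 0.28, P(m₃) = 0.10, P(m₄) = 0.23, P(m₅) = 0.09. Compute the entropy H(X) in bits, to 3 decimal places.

2.168 bits

H = −Σ pᵢ log₂ pᵢ.
−0.30·log₂(0.30) = 0.5211
−0.28·log₂(0.28) = 0.5142
−0.10·log₂(0.10) = 0.3322
−0.23·log₂(0.23) = 0.4877
−0.09·log₂(0.09) = 0.3127
Sum ≈ 2.1678 → 2.168 bits.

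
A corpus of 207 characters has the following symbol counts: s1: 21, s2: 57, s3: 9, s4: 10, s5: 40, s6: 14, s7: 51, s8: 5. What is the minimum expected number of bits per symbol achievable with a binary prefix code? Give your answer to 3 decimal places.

Probabilities are the counts divided by 207.
Repeatedly combine the two least-probable nodes; the expected code length is the sum of the merged weights.
merge 5/207 + 1/23 → 14/207
merge 10/207 + 14/207 → 8/69
merge 14/207 + 7/69 → 35/207
merge 8/69 + 35/207 → 59/207
merge 40/207 + 17/69 → 91/207
merge 19/69 + 59/207 → 116/207
merge 91/207 + 116/207 → 1
L = 14/207 + 8/69 + 35/207 + 59/207 + 91/207 + 116/207 + 1 = 182/69 ≈ 2.638 bits/symbol.

2.638 bits/symbol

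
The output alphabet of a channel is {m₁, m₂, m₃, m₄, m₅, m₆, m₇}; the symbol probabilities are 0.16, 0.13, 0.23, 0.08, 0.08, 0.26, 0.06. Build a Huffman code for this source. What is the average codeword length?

Repeatedly combine the two least-probable nodes; the expected code length is the sum of the merged weights.
merge 3/50 + 2/25 → 7/50
merge 2/25 + 13/100 → 21/100
merge 7/50 + 4/25 → 3/10
merge 21/100 + 23/100 → 11/25
merge 13/50 + 3/10 → 14/25
merge 11/25 + 14/25 → 1
L = 7/50 + 21/100 + 3/10 + 11/25 + 14/25 + 1 = 53/20 = 2.65 bits/symbol.

2.65 bits/symbol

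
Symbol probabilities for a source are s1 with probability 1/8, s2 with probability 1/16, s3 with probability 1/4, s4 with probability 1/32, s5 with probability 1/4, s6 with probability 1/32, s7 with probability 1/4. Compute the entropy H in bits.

2.4375 bits

Each probability is a power of 1/2, so log₂(1/p) is an integer.
H = Σ p·log₂(1/p) = 1/8·3 + 1/16·4 + 1/4·2 + 1/32·5 + 1/4·2 + 1/32·5 + 1/4·2 = 2.4375 bits.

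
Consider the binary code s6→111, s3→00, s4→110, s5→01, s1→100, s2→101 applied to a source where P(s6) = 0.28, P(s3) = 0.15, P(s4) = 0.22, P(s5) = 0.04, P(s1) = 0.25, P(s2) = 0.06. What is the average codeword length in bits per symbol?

L̄ = Σ pᵢ·ℓᵢ = 0.28·3 + 0.15·2 + 0.22·3 + 0.04·2 + 0.25·3 + 0.06·3 = 2.81 bits/symbol.

2.81 bits/symbol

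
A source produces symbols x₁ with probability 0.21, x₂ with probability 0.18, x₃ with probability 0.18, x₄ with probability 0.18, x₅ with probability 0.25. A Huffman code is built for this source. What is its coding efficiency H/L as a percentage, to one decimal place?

97.8%

Entropy H = −Σ p log₂ p ≈ 2.3087 bits.
Huffman merges: 9/50+9/50→9/25; 9/50+21/100→39/100; 1/4+9/25→61/100; 39/100+61/100→1. L = 59/25 ≈ 2.3600.
Efficiency = H/L = 2.3087/2.3600 = 97.8%.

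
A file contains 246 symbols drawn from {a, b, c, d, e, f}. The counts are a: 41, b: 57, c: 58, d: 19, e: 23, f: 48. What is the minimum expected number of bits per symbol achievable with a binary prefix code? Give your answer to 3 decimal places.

Probabilities are the counts divided by 246.
Repeatedly combine the two least-probable nodes; the expected code length is the sum of the merged weights.
merge 19/246 + 23/246 → 7/41
merge 1/6 + 7/41 → 83/246
merge 8/41 + 19/82 → 35/82
merge 29/123 + 83/246 → 47/82
merge 35/82 + 47/82 → 1
L = 7/41 + 83/246 + 35/82 + 47/82 + 1 = 617/246 ≈ 2.508 bits/symbol.

2.508 bits/symbol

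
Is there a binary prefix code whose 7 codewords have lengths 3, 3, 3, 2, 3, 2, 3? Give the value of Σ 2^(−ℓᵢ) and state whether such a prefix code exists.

1.125; no

With common denominator 2^3 = 8: Σ 2^(−ℓᵢ) = 1/8 + 1/8 + 1/8 + 2/8 + 1/8 + 2/8 + 1/8 = 9/8 = 1.125.
Kraft's inequality requires Σ ≤ 1; here Σ = 1.125 > 1, so no such prefix code exists.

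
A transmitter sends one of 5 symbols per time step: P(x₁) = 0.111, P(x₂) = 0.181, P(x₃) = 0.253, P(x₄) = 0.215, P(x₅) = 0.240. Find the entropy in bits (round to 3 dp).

2.271 bits

H = −Σ pᵢ log₂ pᵢ.
−0.111·log₂(0.111) = 0.3520
−0.181·log₂(0.181) = 0.4463
−0.253·log₂(0.253) = 0.5016
−0.215·log₂(0.215) = 0.4768
−0.240·log₂(0.240) = 0.4941
Sum ≈ 2.2709 → 2.271 bits.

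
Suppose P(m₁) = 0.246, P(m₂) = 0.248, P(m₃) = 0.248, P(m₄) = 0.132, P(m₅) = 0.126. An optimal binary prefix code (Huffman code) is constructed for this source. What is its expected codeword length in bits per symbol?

Repeatedly combine the two least-probable nodes; the expected code length is the sum of the merged weights.
merge 63/500 + 33/250 → 129/500
merge 123/500 + 31/125 → 247/500
merge 31/125 + 129/500 → 253/500
merge 247/500 + 253/500 → 1
L = 129/500 + 247/500 + 253/500 + 1 = 1129/500 = 2.258 bits/symbol.

2.258 bits/symbol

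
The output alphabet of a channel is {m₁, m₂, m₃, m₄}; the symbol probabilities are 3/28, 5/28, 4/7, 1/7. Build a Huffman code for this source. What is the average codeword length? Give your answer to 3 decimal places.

Repeatedly combine the two least-probable nodes; the expected code length is the sum of the merged weights.
merge 3/28 + 1/7 → 1/4
merge 5/28 + 1/4 → 3/7
merge 3/7 + 4/7 → 1
L = 1/4 + 3/7 + 1 = 47/28 ≈ 1.679 bits/symbol.

1.679 bits/symbol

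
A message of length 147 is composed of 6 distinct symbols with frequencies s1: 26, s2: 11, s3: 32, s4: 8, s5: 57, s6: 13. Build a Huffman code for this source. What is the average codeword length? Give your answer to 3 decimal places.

2.347 bits/symbol

Probabilities are the counts divided by 147.
Repeatedly combine the two least-probable nodes; the expected code length is the sum of the merged weights.
merge 8/147 + 11/147 → 19/147
merge 13/147 + 19/147 → 32/147
merge 26/147 + 32/147 → 58/147
merge 32/147 + 19/49 → 89/147
merge 58/147 + 89/147 → 1
L = 19/147 + 32/147 + 58/147 + 89/147 + 1 = 115/49 ≈ 2.347 bits/symbol.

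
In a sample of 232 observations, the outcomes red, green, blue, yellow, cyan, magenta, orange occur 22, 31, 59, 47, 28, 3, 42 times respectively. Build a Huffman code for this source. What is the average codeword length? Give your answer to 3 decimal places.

Probabilities are the counts divided by 232.
Repeatedly combine the two least-probable nodes; the expected code length is the sum of the merged weights.
merge 3/232 + 11/116 → 25/232
merge 25/232 + 7/58 → 53/232
merge 31/232 + 21/116 → 73/232
merge 47/232 + 53/232 → 25/58
merge 59/232 + 73/232 → 33/58
merge 25/58 + 33/58 → 1
L = 25/232 + 53/232 + 73/232 + 25/58 + 33/58 + 1 = 615/232 ≈ 2.651 bits/symbol.

2.651 bits/symbol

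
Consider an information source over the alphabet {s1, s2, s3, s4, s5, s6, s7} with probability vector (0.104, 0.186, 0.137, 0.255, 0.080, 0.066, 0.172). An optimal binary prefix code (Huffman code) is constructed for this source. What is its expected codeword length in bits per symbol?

2.705 bits/symbol

Repeatedly combine the two least-probable nodes; the expected code length is the sum of the merged weights.
merge 33/500 + 2/25 → 73/500
merge 13/125 + 137/1000 → 241/1000
merge 73/500 + 43/250 → 159/500
merge 93/500 + 241/1000 → 427/1000
merge 51/200 + 159/500 → 573/1000
merge 427/1000 + 573/1000 → 1
L = 73/500 + 241/1000 + 159/500 + 427/1000 + 573/1000 + 1 = 541/200 = 2.705 bits/symbol.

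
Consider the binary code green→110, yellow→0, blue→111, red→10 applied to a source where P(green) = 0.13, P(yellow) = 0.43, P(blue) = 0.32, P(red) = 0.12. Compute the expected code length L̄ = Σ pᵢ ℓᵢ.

2.02 bits/symbol

L̄ = Σ pᵢ·ℓᵢ = 0.13·3 + 0.43·1 + 0.32·3 + 0.12·2 = 2.02 bits/symbol.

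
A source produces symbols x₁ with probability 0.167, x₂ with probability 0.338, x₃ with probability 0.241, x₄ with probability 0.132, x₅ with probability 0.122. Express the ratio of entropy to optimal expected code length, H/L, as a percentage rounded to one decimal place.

98.1%

Entropy H = −Σ p log₂ p ≈ 2.2108 bits.
Huffman merges: 61/500+33/250→127/500; 167/1000+241/1000→51/125; 127/500+169/500→74/125; 51/125+74/125→1. L = 1127/500 ≈ 2.2540.
Efficiency = H/L = 2.2108/2.2540 = 98.1%.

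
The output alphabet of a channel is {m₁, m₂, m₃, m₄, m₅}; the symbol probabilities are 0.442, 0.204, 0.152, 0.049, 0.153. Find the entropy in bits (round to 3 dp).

H = −Σ pᵢ log₂ pᵢ.
−0.442·log₂(0.442) = 0.5206
−0.204·log₂(0.204) = 0.4678
−0.152·log₂(0.152) = 0.4131
−0.049·log₂(0.049) = 0.2132
−0.153·log₂(0.153) = 0.4144
Sum ≈ 2.0292 → 2.029 bits.

2.029 bits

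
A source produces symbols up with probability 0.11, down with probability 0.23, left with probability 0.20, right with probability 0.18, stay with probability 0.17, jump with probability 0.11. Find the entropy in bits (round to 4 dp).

H = −Σ pᵢ log₂ pᵢ.
−0.11·log₂(0.11) = 0.3503
−0.23·log₂(0.23) = 0.4877
−0.20·log₂(0.20) = 0.4644
−0.18·log₂(0.18) = 0.4453
−0.17·log₂(0.17) = 0.4346
−0.11·log₂(0.11) = 0.3503
Sum ≈ 2.5325 → 2.5325 bits.

2.5325 bits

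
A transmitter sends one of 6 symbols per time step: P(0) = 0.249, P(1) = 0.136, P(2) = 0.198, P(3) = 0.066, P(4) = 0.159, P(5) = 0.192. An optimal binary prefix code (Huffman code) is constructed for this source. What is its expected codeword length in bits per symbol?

Repeatedly combine the two least-probable nodes; the expected code length is the sum of the merged weights.
merge 33/500 + 17/125 → 101/500
merge 159/1000 + 24/125 → 351/1000
merge 99/500 + 101/500 → 2/5
merge 249/1000 + 351/1000 → 3/5
merge 2/5 + 3/5 → 1
L = 101/500 + 351/1000 + 2/5 + 3/5 + 1 = 2553/1000 = 2.553 bits/symbol.

2.553 bits/symbol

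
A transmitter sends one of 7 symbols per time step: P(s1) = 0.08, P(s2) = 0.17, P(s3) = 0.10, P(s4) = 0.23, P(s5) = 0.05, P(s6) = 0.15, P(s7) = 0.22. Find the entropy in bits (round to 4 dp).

H = −Σ pᵢ log₂ pᵢ.
−0.08·log₂(0.08) = 0.2915
−0.17·log₂(0.17) = 0.4346
−0.10·log₂(0.10) = 0.3322
−0.23·log₂(0.23) = 0.4877
−0.05·log₂(0.05) = 0.2161
−0.15·log₂(0.15) = 0.4105
−0.22·log₂(0.22) = 0.4806
Sum ≈ 2.6532 → 2.6532 bits.

2.6532 bits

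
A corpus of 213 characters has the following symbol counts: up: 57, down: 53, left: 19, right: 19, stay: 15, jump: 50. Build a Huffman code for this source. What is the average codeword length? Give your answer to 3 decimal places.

Probabilities are the counts divided by 213.
Repeatedly combine the two least-probable nodes; the expected code length is the sum of the merged weights.
merge 5/71 + 19/213 → 34/213
merge 19/213 + 34/213 → 53/213
merge 50/213 + 53/213 → 103/213
merge 53/213 + 19/71 → 110/213
merge 103/213 + 110/213 → 1
L = 34/213 + 53/213 + 103/213 + 110/213 + 1 = 171/71 ≈ 2.408 bits/symbol.

2.408 bits/symbol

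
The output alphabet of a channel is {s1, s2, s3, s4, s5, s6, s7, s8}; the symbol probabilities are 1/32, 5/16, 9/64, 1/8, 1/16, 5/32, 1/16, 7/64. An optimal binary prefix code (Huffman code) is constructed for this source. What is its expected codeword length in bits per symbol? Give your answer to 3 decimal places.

2.781 bits/symbol

Repeatedly combine the two least-probable nodes; the expected code length is the sum of the merged weights.
merge 1/32 + 1/16 → 3/32
merge 1/16 + 3/32 → 5/32
merge 7/64 + 1/8 → 15/64
merge 9/64 + 5/32 → 19/64
merge 5/32 + 15/64 → 25/64
merge 19/64 + 5/16 → 39/64
merge 25/64 + 39/64 → 1
L = 3/32 + 5/32 + 15/64 + 19/64 + 25/64 + 39/64 + 1 = 89/32 ≈ 2.781 bits/symbol.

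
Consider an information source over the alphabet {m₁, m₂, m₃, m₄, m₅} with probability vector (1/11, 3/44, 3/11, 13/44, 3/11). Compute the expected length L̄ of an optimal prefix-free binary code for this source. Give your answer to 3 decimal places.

Repeatedly combine the two least-probable nodes; the expected code length is the sum of the merged weights.
merge 3/44 + 1/11 → 7/44
merge 7/44 + 3/11 → 19/44
merge 3/11 + 13/44 → 25/44
merge 19/44 + 25/44 → 1
L = 7/44 + 19/44 + 25/44 + 1 = 95/44 ≈ 2.159 bits/symbol.

2.159 bits/symbol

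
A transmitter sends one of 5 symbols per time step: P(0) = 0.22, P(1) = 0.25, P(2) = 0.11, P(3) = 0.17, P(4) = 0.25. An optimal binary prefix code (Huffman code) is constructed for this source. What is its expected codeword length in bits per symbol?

Repeatedly combine the two least-probable nodes; the expected code length is the sum of the merged weights.
merge 11/100 + 17/100 → 7/25
merge 11/50 + 1/4 → 47/100
merge 1/4 + 7/25 → 53/100
merge 47/100 + 53/100 → 1
L = 7/25 + 47/100 + 53/100 + 1 = 57/25 = 2.28 bits/symbol.

2.28 bits/symbol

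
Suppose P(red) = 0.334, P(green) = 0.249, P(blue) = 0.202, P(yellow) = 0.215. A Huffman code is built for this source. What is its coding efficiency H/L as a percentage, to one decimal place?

98.5%

Entropy H = −Σ p log₂ p ≈ 1.9708 bits.
Huffman merges: 101/500+43/200→417/1000; 249/1000+167/500→583/1000; 417/1000+583/1000→1. L = 2 ≈ 2.0000.
Efficiency = H/L = 1.9708/2.0000 = 98.5%.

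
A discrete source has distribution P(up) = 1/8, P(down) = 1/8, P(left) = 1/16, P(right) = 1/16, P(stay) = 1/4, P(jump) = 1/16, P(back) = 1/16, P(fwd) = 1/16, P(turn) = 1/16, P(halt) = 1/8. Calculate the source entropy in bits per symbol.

Each probability is a power of 1/2, so log₂(1/p) is an integer.
H = Σ p·log₂(1/p) = 1/8·3 + 1/8·3 + 1/16·4 + 1/16·4 + 1/4·2 + 1/16·4 + 1/16·4 + 1/16·4 + 1/16·4 + 1/8·3 = 3.125 bits.

3.125 bits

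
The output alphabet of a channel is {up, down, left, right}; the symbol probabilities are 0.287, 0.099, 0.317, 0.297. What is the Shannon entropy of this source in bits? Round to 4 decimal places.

H = −Σ pᵢ log₂ pᵢ.
−0.287·log₂(0.287) = 0.5169
−0.099·log₂(0.099) = 0.3303
−0.317·log₂(0.317) = 0.5254
−0.297·log₂(0.297) = 0.5202
Sum ≈ 1.8928 → 1.8928 bits.

1.8928 bits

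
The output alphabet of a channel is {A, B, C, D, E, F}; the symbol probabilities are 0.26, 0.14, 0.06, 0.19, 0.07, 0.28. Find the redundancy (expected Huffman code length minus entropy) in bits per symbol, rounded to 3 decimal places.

0.016 bits

Entropy H = −Σ p log₂ p ≈ 2.3839 bits.
Huffman merges: 3/50+7/100→13/100; 13/100+7/50→27/100; 19/100+13/50→9/20; 27/100+7/25→11/20; 9/20+11/20→1. L = 12/5 ≈ 2.4000.
L − H = 2.4000 − 2.3839 = 0.016 bits.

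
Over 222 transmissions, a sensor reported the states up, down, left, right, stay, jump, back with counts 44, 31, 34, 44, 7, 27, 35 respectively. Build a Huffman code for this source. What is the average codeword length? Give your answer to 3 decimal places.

2.757 bits/symbol

Probabilities are the counts divided by 222.
Repeatedly combine the two least-probable nodes; the expected code length is the sum of the merged weights.
merge 7/222 + 9/74 → 17/111
merge 31/222 + 17/111 → 65/222
merge 17/111 + 35/222 → 23/74
merge 22/111 + 22/111 → 44/111
merge 65/222 + 23/74 → 67/111
merge 44/111 + 67/111 → 1
L = 17/111 + 65/222 + 23/74 + 44/111 + 67/111 + 1 = 102/37 ≈ 2.757 bits/symbol.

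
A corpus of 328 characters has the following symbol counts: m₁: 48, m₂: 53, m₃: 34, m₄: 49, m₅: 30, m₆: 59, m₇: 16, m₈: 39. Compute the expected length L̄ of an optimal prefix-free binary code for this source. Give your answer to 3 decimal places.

Probabilities are the counts divided by 328.
Repeatedly combine the two least-probable nodes; the expected code length is the sum of the merged weights.
merge 2/41 + 15/164 → 23/164
merge 17/164 + 39/328 → 73/328
merge 23/164 + 6/41 → 47/164
merge 49/328 + 53/328 → 51/164
merge 59/328 + 73/328 → 33/82
merge 47/164 + 51/164 → 49/82
merge 33/82 + 49/82 → 1
L = 23/164 + 73/328 + 47/164 + 51/164 + 33/82 + 49/82 + 1 = 971/328 ≈ 2.960 bits/symbol.

2.960 bits/symbol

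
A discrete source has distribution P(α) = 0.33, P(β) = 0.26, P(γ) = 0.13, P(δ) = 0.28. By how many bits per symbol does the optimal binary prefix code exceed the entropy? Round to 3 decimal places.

0.070 bits

Entropy H = −Σ p log₂ p ≈ 1.9300 bits.
Huffman merges: 13/100+13/50→39/100; 7/25+33/100→61/100; 39/100+61/100→1. L = 2 ≈ 2.0000.
L − H = 2.0000 − 1.9300 = 0.070 bits.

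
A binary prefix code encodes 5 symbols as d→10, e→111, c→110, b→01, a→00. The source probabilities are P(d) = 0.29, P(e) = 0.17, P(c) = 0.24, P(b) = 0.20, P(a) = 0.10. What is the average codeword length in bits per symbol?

L̄ = Σ pᵢ·ℓᵢ = 0.29·2 + 0.17·3 + 0.24·3 + 0.20·2 + 0.10·2 = 2.41 bits/symbol.

2.41 bits/symbol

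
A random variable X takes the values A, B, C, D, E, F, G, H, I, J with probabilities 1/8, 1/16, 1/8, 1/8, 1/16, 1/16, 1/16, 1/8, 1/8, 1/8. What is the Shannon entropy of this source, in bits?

3.25 bits

Each probability is a power of 1/2, so log₂(1/p) is an integer.
H = Σ p·log₂(1/p) = 1/8·3 + 1/16·4 + 1/8·3 + 1/8·3 + 1/16·4 + 1/16·4 + 1/16·4 + 1/8·3 + 1/8·3 + 1/8·3 = 3.25 bits.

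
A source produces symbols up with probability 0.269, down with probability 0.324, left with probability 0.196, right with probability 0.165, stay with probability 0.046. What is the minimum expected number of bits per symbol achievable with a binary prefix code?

Repeatedly combine the two least-probable nodes; the expected code length is the sum of the merged weights.
merge 23/500 + 33/200 → 211/1000
merge 49/250 + 211/1000 → 407/1000
merge 269/1000 + 81/250 → 593/1000
merge 407/1000 + 593/1000 → 1
L = 211/1000 + 407/1000 + 593/1000 + 1 = 2211/1000 = 2.211 bits/symbol.

2.211 bits/symbol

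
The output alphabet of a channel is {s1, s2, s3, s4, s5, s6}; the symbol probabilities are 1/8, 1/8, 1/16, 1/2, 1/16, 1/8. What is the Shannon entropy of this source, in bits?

Each probability is a power of 1/2, so log₂(1/p) is an integer.
H = Σ p·log₂(1/p) = 1/8·3 + 1/8·3 + 1/16·4 + 1/2·1 + 1/16·4 + 1/8·3 = 2.125 bits.

2.125 bits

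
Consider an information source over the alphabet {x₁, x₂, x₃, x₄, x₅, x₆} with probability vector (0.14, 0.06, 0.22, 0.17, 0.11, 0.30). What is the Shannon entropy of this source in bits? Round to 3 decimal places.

2.427 bits

H = −Σ pᵢ log₂ pᵢ.
−0.14·log₂(0.14) = 0.3971
−0.06·log₂(0.06) = 0.2435
−0.22·log₂(0.22) = 0.4806
−0.17·log₂(0.17) = 0.4346
−0.11·log₂(0.11) = 0.3503
−0.30·log₂(0.30) = 0.5211
Sum ≈ 2.4272 → 2.427 bits.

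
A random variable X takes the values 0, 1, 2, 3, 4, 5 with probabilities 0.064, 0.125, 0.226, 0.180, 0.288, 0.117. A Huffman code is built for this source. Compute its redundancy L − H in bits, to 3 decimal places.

Entropy H = −Σ p log₂ p ≈ 2.4384 bits.
Huffman merges: 8/125+117/1000→181/1000; 1/8+9/50→61/200; 181/1000+113/500→407/1000; 36/125+61/200→593/1000; 407/1000+593/1000→1. L = 1243/500 ≈ 2.4860.
L − H = 2.4860 − 2.4384 = 0.048 bits.

0.048 bits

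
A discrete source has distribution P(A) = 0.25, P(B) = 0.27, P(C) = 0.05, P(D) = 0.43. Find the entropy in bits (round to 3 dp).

1.750 bits

H = −Σ pᵢ log₂ pᵢ.
−0.25·log₂(0.25) = 0.5000
−0.27·log₂(0.27) = 0.5100
−0.05·log₂(0.05) = 0.2161
−0.43·log₂(0.43) = 0.5236
Sum ≈ 1.7497 → 1.750 bits.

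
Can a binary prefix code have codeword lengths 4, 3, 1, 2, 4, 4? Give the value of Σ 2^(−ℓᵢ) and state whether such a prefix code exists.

With common denominator 2^4 = 16: Σ 2^(−ℓᵢ) = 1/16 + 2/16 + 8/16 + 4/16 + 1/16 + 1/16 = 17/16 = 1.0625.
Kraft's inequality requires Σ ≤ 1; here Σ = 1.0625 > 1, so no such prefix code exists.

1.0625; no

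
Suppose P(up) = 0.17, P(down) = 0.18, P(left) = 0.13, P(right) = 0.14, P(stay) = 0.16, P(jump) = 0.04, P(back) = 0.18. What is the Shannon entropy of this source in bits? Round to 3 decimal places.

H = −Σ pᵢ log₂ pᵢ.
−0.17·log₂(0.17) = 0.4346
−0.18·log₂(0.18) = 0.4453
−0.13·log₂(0.13) = 0.3826
−0.14·log₂(0.14) = 0.3971
−0.16·log₂(0.16) = 0.4230
−0.04·log₂(0.04) = 0.1858
−0.18·log₂(0.18) = 0.4453
Sum ≈ 2.7137 → 2.714 bits.

2.714 bits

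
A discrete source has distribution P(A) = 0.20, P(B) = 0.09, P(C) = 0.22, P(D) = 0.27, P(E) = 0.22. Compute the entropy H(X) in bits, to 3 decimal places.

H = −Σ pᵢ log₂ pᵢ.
−0.20·log₂(0.20) = 0.4644
−0.09·log₂(0.09) = 0.3127
−0.22·log₂(0.22) = 0.4806
−0.27·log₂(0.27) = 0.5100
−0.22·log₂(0.22) = 0.4806
Sum ≈ 2.2482 → 2.248 bits.

2.248 bits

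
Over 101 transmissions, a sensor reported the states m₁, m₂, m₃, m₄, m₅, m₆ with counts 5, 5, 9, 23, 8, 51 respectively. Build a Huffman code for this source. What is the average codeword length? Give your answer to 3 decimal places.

Probabilities are the counts divided by 101.
Repeatedly combine the two least-probable nodes; the expected code length is the sum of the merged weights.
merge 5/101 + 5/101 → 10/101
merge 8/101 + 9/101 → 17/101
merge 10/101 + 17/101 → 27/101
merge 23/101 + 27/101 → 50/101
merge 50/101 + 51/101 → 1
L = 10/101 + 17/101 + 27/101 + 50/101 + 1 = 205/101 ≈ 2.030 bits/symbol.

2.030 bits/symbol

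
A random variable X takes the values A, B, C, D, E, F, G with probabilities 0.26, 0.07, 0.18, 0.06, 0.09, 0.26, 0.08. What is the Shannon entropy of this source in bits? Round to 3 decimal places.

2.572 bits

H = −Σ pᵢ log₂ pᵢ.
−0.26·log₂(0.26) = 0.5053
−0.07·log₂(0.07) = 0.2686
−0.18·log₂(0.18) = 0.4453
−0.06·log₂(0.06) = 0.2435
−0.09·log₂(0.09) = 0.3127
−0.26·log₂(0.26) = 0.5053
−0.08·log₂(0.08) = 0.2915
Sum ≈ 2.5721 → 2.572 bits.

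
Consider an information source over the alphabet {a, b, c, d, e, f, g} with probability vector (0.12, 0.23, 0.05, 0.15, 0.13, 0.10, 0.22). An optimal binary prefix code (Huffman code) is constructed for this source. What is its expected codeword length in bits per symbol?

2.7 bits/symbol

Repeatedly combine the two least-probable nodes; the expected code length is the sum of the merged weights.
merge 1/20 + 1/10 → 3/20
merge 3/25 + 13/100 → 1/4
merge 3/20 + 3/20 → 3/10
merge 11/50 + 23/100 → 9/20
merge 1/4 + 3/10 → 11/20
merge 9/20 + 11/20 → 1
L = 3/20 + 1/4 + 3/10 + 9/20 + 11/20 + 1 = 27/10 = 2.7 bits/symbol.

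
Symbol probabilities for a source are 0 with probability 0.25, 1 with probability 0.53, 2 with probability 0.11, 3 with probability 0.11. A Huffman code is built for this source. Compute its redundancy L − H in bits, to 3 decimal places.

Entropy H = −Σ p log₂ p ≈ 1.6860 bits.
Huffman merges: 11/100+11/100→11/50; 11/50+1/4→47/100; 47/100+53/100→1. L = 169/100 ≈ 1.6900.
L − H = 1.6900 − 1.6860 = 0.004 bits.

0.004 bits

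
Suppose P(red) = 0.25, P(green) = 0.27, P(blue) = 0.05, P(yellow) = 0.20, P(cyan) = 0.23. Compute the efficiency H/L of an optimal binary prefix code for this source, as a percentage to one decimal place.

Entropy H = −Σ p log₂ p ≈ 2.1782 bits.
Huffman merges: 1/20+1/5→1/4; 23/100+1/4→12/25; 1/4+27/100→13/25; 12/25+13/25→1. L = 9/4 ≈ 2.2500.
Efficiency = H/L = 2.1782/2.2500 = 96.8%.

96.8%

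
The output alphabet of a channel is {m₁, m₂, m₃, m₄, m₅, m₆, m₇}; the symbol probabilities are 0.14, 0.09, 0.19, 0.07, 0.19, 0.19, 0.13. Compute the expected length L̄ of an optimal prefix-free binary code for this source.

2.78 bits/symbol

Repeatedly combine the two least-probable nodes; the expected code length is the sum of the merged weights.
merge 7/100 + 9/100 → 4/25
merge 13/100 + 7/50 → 27/100
merge 4/25 + 19/100 → 7/20
merge 19/100 + 19/100 → 19/50
merge 27/100 + 7/20 → 31/50
merge 19/50 + 31/50 → 1
L = 4/25 + 27/100 + 7/20 + 19/50 + 31/50 + 1 = 139/50 = 2.78 bits/symbol.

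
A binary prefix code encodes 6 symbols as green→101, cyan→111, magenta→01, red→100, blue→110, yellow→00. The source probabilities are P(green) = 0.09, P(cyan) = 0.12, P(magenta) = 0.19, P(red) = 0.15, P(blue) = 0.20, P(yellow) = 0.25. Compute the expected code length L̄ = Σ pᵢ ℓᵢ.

2.56 bits/symbol

L̄ = Σ pᵢ·ℓᵢ = 0.09·3 + 0.12·3 + 0.19·2 + 0.15·3 + 0.20·3 + 0.25·2 = 2.56 bits/symbol.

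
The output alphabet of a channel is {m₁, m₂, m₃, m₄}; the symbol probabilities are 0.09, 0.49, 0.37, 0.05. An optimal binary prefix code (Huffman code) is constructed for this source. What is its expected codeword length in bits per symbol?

Repeatedly combine the two least-probable nodes; the expected code length is the sum of the merged weights.
merge 1/20 + 9/100 → 7/50
merge 7/50 + 37/100 → 51/100
merge 49/100 + 51/100 → 1
L = 7/50 + 51/100 + 1 = 33/20 = 1.65 bits/symbol.

1.65 bits/symbol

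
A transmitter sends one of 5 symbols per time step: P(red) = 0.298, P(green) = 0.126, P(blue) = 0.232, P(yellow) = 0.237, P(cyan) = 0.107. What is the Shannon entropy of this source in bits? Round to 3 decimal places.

2.223 bits

H = −Σ pᵢ log₂ pᵢ.
−0.298·log₂(0.298) = 0.5205
−0.126·log₂(0.126) = 0.3766
−0.232·log₂(0.232) = 0.4890
−0.237·log₂(0.237) = 0.4923
−0.107·log₂(0.107) = 0.3450
Sum ≈ 2.2233 → 2.223 bits.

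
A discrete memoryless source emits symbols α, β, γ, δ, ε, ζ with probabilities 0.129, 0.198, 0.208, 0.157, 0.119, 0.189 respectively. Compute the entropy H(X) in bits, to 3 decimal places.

H = −Σ pᵢ log₂ pᵢ.
−0.129·log₂(0.129) = 0.3811
−0.198·log₂(0.198) = 0.4626
−0.208·log₂(0.208) = 0.4712
−0.157·log₂(0.157) = 0.4194
−0.119·log₂(0.119) = 0.3654
−0.189·log₂(0.189) = 0.4543
Sum ≈ 2.5540 → 2.554 bits.

2.554 bits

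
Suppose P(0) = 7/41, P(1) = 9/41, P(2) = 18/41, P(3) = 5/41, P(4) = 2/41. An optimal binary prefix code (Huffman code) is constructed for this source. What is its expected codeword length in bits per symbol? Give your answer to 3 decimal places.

Repeatedly combine the two least-probable nodes; the expected code length is the sum of the merged weights.
merge 2/41 + 5/41 → 7/41
merge 7/41 + 7/41 → 14/41
merge 9/41 + 14/41 → 23/41
merge 18/41 + 23/41 → 1
L = 7/41 + 14/41 + 23/41 + 1 = 85/41 ≈ 2.073 bits/symbol.

2.073 bits/symbol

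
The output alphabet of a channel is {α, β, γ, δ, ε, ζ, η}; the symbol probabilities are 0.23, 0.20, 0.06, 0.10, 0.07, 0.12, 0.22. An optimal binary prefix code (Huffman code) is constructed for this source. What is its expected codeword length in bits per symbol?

Repeatedly combine the two least-probable nodes; the expected code length is the sum of the merged weights.
merge 3/50 + 7/100 → 13/100
merge 1/10 + 3/25 → 11/50
merge 13/100 + 1/5 → 33/100
merge 11/50 + 11/50 → 11/25
merge 23/100 + 33/100 → 14/25
merge 11/25 + 14/25 → 1
L = 13/100 + 11/50 + 33/100 + 11/25 + 14/25 + 1 = 67/25 = 2.68 bits/symbol.

2.68 bits/symbol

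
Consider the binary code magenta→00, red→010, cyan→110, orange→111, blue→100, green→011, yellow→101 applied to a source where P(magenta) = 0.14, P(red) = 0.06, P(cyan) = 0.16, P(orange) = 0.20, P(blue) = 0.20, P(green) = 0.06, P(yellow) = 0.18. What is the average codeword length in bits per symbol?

L̄ = Σ pᵢ·ℓᵢ = 0.14·2 + 0.06·3 + 0.16·3 + 0.20·3 + 0.20·3 + 0.06·3 + 0.18·3 = 2.86 bits/symbol.

2.86 bits/symbol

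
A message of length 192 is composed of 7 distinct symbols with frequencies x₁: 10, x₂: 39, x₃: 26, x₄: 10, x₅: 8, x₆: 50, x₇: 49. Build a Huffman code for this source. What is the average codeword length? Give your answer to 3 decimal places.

Probabilities are the counts divided by 192.
Repeatedly combine the two least-probable nodes; the expected code length is the sum of the merged weights.
merge 1/24 + 5/96 → 3/32
merge 5/96 + 3/32 → 7/48
merge 13/96 + 7/48 → 9/32
merge 13/64 + 49/192 → 11/24
merge 25/96 + 9/32 → 13/24
merge 11/24 + 13/24 → 1
L = 3/32 + 7/48 + 9/32 + 11/24 + 13/24 + 1 = 121/48 ≈ 2.521 bits/symbol.

2.521 bits/symbol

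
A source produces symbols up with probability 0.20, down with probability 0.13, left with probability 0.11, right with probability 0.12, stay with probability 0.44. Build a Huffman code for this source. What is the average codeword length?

Repeatedly combine the two least-probable nodes; the expected code length is the sum of the merged weights.
merge 11/100 + 3/25 → 23/100
merge 13/100 + 1/5 → 33/100
merge 23/100 + 33/100 → 14/25
merge 11/25 + 14/25 → 1
L = 23/100 + 33/100 + 14/25 + 1 = 53/25 = 2.12 bits/symbol.

2.12 bits/symbol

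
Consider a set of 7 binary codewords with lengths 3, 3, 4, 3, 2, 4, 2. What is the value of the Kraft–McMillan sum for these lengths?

With common denominator 2^4 = 16: Σ 2^(−ℓᵢ) = 2/16 + 2/16 + 1/16 + 2/16 + 4/16 + 1/16 + 4/16 = 16/16 = 1.

1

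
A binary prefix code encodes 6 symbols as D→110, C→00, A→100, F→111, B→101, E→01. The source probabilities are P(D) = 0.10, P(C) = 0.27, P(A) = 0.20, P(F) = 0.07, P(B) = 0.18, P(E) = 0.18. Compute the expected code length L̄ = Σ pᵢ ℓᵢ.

L̄ = Σ pᵢ·ℓᵢ = 0.10·3 + 0.27·2 + 0.20·3 + 0.07·3 + 0.18·3 + 0.18·2 = 2.55 bits/symbol.

2.55 bits/symbol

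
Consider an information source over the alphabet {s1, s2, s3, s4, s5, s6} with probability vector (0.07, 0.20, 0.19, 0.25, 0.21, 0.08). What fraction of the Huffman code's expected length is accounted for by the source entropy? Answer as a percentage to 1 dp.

98.5%

Entropy H = −Σ p log₂ p ≈ 2.4525 bits.
Huffman merges: 7/100+2/25→3/20; 3/20+19/100→17/50; 1/5+21/100→41/100; 1/4+17/50→59/100; 41/100+59/100→1. L = 249/100 ≈ 2.4900.
Efficiency = H/L = 2.4525/2.4900 = 98.5%.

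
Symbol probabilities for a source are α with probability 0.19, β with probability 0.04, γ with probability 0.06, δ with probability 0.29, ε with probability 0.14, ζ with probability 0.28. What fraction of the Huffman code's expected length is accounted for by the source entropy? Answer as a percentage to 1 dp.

Entropy H = −Σ p log₂ p ≈ 2.3137 bits.
Huffman merges: 1/25+3/50→1/10; 1/10+7/50→6/25; 19/100+6/25→43/100; 7/25+29/100→57/100; 43/100+57/100→1. L = 117/50 ≈ 2.3400.
Efficiency = H/L = 2.3137/2.3400 = 98.9%.

98.9%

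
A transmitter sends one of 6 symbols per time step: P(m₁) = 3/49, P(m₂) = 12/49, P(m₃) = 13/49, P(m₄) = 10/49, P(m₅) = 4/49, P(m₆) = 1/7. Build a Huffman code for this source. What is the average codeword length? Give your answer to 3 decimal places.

Repeatedly combine the two least-probable nodes; the expected code length is the sum of the merged weights.
merge 3/49 + 4/49 → 1/7
merge 1/7 + 1/7 → 2/7
merge 10/49 + 12/49 → 22/49
merge 13/49 + 2/7 → 27/49
merge 22/49 + 27/49 → 1
L = 1/7 + 2/7 + 22/49 + 27/49 + 1 = 17/7 ≈ 2.429 bits/symbol.

2.429 bits/symbol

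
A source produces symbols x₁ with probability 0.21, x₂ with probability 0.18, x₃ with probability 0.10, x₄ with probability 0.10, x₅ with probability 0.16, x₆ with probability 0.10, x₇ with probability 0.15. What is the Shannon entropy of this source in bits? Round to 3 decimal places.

H = −Σ pᵢ log₂ pᵢ.
−0.21·log₂(0.21) = 0.4728
−0.18·log₂(0.18) = 0.4453
−0.10·log₂(0.10) = 0.3322
−0.10·log₂(0.10) = 0.3322
−0.16·log₂(0.16) = 0.4230
−0.10·log₂(0.10) = 0.3322
−0.15·log₂(0.15) = 0.4105
Sum ≈ 2.7483 → 2.748 bits.

2.748 bits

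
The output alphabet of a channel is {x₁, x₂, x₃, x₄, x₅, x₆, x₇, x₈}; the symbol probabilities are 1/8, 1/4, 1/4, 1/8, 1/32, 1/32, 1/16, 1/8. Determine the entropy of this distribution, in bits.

2.6875 bits

Each probability is a power of 1/2, so log₂(1/p) is an integer.
H = Σ p·log₂(1/p) = 1/8·3 + 1/4·2 + 1/4·2 + 1/8·3 + 1/32·5 + 1/32·5 + 1/16·4 + 1/8·3 = 2.6875 bits.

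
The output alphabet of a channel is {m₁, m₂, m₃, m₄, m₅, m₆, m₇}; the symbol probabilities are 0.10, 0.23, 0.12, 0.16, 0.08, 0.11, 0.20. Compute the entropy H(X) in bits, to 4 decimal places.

2.7161 bits

H = −Σ pᵢ log₂ pᵢ.
−0.10·log₂(0.10) = 0.3322
−0.23·log₂(0.23) = 0.4877
−0.12·log₂(0.12) = 0.3671
−0.16·log₂(0.16) = 0.4230
−0.08·log₂(0.08) = 0.2915
−0.11·log₂(0.11) = 0.3503
−0.20·log₂(0.20) = 0.4644
Sum ≈ 2.7161 → 2.7161 bits.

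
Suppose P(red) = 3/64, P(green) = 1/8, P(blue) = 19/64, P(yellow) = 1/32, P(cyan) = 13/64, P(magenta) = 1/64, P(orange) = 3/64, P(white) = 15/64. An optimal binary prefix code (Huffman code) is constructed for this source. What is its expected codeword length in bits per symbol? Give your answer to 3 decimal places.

2.547 bits/symbol

Repeatedly combine the two least-probable nodes; the expected code length is the sum of the merged weights.
merge 1/64 + 1/32 → 3/64
merge 3/64 + 3/64 → 3/32
merge 3/64 + 3/32 → 9/64
merge 1/8 + 9/64 → 17/64
merge 13/64 + 15/64 → 7/16
merge 17/64 + 19/64 → 9/16
merge 7/16 + 9/16 → 1
L = 3/64 + 3/32 + 9/64 + 17/64 + 7/16 + 9/16 + 1 = 163/64 ≈ 2.547 bits/symbol.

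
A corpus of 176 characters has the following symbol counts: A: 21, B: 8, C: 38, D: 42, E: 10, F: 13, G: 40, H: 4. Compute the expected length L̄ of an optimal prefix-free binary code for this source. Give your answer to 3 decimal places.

Probabilities are the counts divided by 176.
Repeatedly combine the two least-probable nodes; the expected code length is the sum of the merged weights.
merge 1/44 + 1/22 → 3/44
merge 5/88 + 3/44 → 1/8
merge 13/176 + 21/176 → 17/88
merge 1/8 + 17/88 → 7/22
merge 19/88 + 5/22 → 39/88
merge 21/88 + 7/22 → 49/88
merge 39/88 + 49/88 → 1
L = 3/44 + 1/8 + 17/88 + 7/22 + 39/88 + 49/88 + 1 = 119/44 ≈ 2.705 bits/symbol.

2.705 bits/symbol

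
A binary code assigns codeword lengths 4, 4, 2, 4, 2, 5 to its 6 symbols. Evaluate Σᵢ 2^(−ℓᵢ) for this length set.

With common denominator 2^5 = 32: Σ 2^(−ℓᵢ) = 2/32 + 2/32 + 8/32 + 2/32 + 8/32 + 1/32 = 23/32 = 0.71875.

0.71875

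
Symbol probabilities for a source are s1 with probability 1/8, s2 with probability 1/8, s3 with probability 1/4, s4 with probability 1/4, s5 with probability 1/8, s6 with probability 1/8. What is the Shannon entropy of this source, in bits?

Each probability is a power of 1/2, so log₂(1/p) is an integer.
H = Σ p·log₂(1/p) = 1/8·3 + 1/8·3 + 1/4·2 + 1/4·2 + 1/8·3 + 1/8·3 = 2.5 bits.

2.5 bits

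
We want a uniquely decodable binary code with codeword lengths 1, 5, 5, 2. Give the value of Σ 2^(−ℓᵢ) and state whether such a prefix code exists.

With common denominator 2^5 = 32: Σ 2^(−ℓᵢ) = 16/32 + 1/32 + 1/32 + 8/32 = 26/32 = 0.8125.
Kraft's inequality requires Σ ≤ 1; here Σ = 0.8125 ≤ 1, so such a prefix code exists.

0.8125; yes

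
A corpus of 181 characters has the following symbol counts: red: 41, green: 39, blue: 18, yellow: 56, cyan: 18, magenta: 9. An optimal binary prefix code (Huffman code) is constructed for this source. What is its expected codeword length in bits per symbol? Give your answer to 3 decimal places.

Probabilities are the counts divided by 181.
Repeatedly combine the two least-probable nodes; the expected code length is the sum of the merged weights.
merge 9/181 + 18/181 → 27/181
merge 18/181 + 27/181 → 45/181
merge 39/181 + 41/181 → 80/181
merge 45/181 + 56/181 → 101/181
merge 80/181 + 101/181 → 1
L = 27/181 + 45/181 + 80/181 + 101/181 + 1 = 434/181 ≈ 2.398 bits/symbol.

2.398 bits/symbol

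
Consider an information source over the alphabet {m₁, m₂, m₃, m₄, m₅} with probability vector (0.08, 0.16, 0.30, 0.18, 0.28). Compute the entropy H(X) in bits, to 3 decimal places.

2.195 bits

H = −Σ pᵢ log₂ pᵢ.
−0.08·log₂(0.08) = 0.2915
−0.16·log₂(0.16) = 0.4230
−0.30·log₂(0.30) = 0.5211
−0.18·log₂(0.18) = 0.4453
−0.28·log₂(0.28) = 0.5142
Sum ≈ 2.1951 → 2.195 bits.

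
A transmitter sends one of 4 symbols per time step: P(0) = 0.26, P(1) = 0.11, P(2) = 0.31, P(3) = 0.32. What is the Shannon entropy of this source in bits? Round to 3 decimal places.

1.905 bits

H = −Σ pᵢ log₂ pᵢ.
−0.26·log₂(0.26) = 0.5053
−0.11·log₂(0.11) = 0.3503
−0.31·log₂(0.31) = 0.5238
−0.32·log₂(0.32) = 0.5260
Sum ≈ 1.9054 → 1.905 bits.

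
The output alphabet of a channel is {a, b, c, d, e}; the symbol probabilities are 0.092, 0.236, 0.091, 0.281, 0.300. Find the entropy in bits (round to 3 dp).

H = −Σ pᵢ log₂ pᵢ.
−0.092·log₂(0.092) = 0.3167
−0.236·log₂(0.236) = 0.4916
−0.091·log₂(0.091) = 0.3147
−0.281·log₂(0.281) = 0.5146
−0.300·log₂(0.300) = 0.5211
Sum ≈ 2.1587 → 2.159 bits.

2.159 bits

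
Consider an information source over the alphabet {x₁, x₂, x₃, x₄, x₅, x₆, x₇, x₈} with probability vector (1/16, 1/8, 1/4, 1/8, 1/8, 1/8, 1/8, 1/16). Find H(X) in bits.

Each probability is a power of 1/2, so log₂(1/p) is an integer.
H = Σ p·log₂(1/p) = 1/16·4 + 1/8·3 + 1/4·2 + 1/8·3 + 1/8·3 + 1/8·3 + 1/8·3 + 1/16·4 = 2.875 bits.

2.875 bits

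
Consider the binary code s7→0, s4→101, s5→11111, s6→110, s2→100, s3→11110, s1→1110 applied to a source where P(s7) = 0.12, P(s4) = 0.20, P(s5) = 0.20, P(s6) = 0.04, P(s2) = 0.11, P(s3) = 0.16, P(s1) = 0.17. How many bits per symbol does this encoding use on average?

L̄ = Σ pᵢ·ℓᵢ = 0.12·1 + 0.20·3 + 0.20·5 + 0.04·3 + 0.11·3 + 0.16·5 + 0.17·4 = 3.65 bits/symbol.

3.65 bits/symbol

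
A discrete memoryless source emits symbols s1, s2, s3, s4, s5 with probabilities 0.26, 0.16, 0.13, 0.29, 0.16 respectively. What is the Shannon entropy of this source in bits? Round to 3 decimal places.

2.252 bits

H = −Σ pᵢ log₂ pᵢ.
−0.26·log₂(0.26) = 0.5053
−0.16·log₂(0.16) = 0.4230
−0.13·log₂(0.13) = 0.3826
−0.29·log₂(0.29) = 0.5179
−0.16·log₂(0.16) = 0.4230
Sum ≈ 2.2519 → 2.252 bits.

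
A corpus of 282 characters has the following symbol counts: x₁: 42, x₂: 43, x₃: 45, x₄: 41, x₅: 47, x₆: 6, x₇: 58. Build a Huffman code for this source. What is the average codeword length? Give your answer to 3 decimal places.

Probabilities are the counts divided by 282.
Repeatedly combine the two least-probable nodes; the expected code length is the sum of the merged weights.
merge 1/47 + 41/282 → 1/6
merge 7/47 + 43/282 → 85/282
merge 15/94 + 1/6 → 46/141
merge 1/6 + 29/141 → 35/94
merge 85/282 + 46/141 → 59/94
merge 35/94 + 59/94 → 1
L = 1/6 + 85/282 + 46/141 + 35/94 + 59/94 + 1 = 394/141 ≈ 2.794 bits/symbol.

2.794 bits/symbol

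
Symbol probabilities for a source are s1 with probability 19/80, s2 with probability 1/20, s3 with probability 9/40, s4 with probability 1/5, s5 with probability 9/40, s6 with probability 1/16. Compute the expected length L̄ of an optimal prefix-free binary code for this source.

Repeatedly combine the two least-probable nodes; the expected code length is the sum of the merged weights.
merge 1/20 + 1/16 → 9/80
merge 9/80 + 1/5 → 5/16
merge 9/40 + 9/40 → 9/20
merge 19/80 + 5/16 → 11/20
merge 9/20 + 11/20 → 1
L = 9/80 + 5/16 + 9/20 + 11/20 + 1 = 97/40 = 2.425 bits/symbol.

2.425 bits/symbol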